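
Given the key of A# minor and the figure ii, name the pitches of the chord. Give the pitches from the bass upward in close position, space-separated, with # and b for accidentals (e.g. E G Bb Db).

B# D# F##

Scale degree 2 in A# minor is B#; here the chord built on it is altered to a minor triad. ii is the minor supertonic, borrowed from the parallel major (the Dorian ii).
So the chord is B#-D#-F##, a minor triad.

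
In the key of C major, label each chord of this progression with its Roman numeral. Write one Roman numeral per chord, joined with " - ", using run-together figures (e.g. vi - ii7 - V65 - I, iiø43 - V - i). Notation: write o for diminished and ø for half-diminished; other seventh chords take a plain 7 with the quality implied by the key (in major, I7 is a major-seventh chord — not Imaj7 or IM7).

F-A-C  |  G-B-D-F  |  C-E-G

F-A-C: root F is the subdominant; major triad there is IV.
G-B-D-F has root G, degree 5 in C major, so V7.
C-E-G: major triad on C = scale degree 1 → I.

IV - V7 - I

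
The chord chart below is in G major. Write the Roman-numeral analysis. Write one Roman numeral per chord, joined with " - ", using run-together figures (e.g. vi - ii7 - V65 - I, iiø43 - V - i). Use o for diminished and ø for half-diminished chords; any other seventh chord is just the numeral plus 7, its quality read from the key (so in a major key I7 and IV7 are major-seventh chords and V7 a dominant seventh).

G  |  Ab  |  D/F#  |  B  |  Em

G: root G is the tonic; major triad there is I.
Ab: Ab with this quality isn't in the key; a major triad on b2 is the Neapolitan chord, bII.
D/F#: major triad on D = scale degree 5 → V6.
B: chromatic; B is V of vi, so V/vi.
Em has root E, degree 6 in G major, so vi.

I - bII - V6 - V/vi - vi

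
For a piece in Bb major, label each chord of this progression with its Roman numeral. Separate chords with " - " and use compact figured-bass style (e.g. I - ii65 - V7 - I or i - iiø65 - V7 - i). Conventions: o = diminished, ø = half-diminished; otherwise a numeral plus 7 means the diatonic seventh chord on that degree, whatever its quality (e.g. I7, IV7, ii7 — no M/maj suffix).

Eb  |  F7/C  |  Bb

IV - V43 - I

Eb: root Eb is the subdominant; major triad there is IV.
F7/C: dominant seventh chord on F = scale degree 5 → V43.
Bb: major triad on Bb = scale degree 1 → I.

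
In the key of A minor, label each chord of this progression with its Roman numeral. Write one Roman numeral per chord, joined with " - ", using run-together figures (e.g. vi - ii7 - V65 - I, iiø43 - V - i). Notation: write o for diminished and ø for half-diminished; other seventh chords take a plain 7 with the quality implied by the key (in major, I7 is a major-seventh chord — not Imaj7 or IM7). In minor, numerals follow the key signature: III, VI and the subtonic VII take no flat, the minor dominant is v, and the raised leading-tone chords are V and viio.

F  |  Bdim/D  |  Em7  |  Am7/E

VI - iio6 - v7 - i43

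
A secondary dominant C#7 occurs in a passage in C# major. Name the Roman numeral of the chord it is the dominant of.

IV

The chord is a dominant seventh chord on C#.
A dominant resolves down a perfect fifth: C# → F#. In C# major, F# is scale degree 4, i.e. IV.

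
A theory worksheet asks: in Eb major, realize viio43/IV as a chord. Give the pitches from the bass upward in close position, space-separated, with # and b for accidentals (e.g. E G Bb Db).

Db Fb G Bb

The slash marks an applied leading-tone chord: viio of IV. In Eb major, IV is Ab, so the leading tone to it is G, a half step below.
Building a fully diminished seventh chord on G gives G-Bb-Db-Fb.
With the 43 figure the chord is in second inversion; from the bass Db upward in close position it reads Db-Fb-G-Bb.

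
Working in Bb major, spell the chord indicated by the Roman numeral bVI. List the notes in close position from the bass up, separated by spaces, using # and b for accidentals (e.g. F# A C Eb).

Gb Bb Db

Scale degree 6 in Bb major is G; lowering it a half step gives Gb. bVI is a major triad on the lowered sixth degree, borrowed from the parallel minor.
So the chord is Gb-Bb-Db, a major triad.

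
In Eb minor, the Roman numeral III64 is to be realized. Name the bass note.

Db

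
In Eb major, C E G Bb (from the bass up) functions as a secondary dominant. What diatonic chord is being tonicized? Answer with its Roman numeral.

ii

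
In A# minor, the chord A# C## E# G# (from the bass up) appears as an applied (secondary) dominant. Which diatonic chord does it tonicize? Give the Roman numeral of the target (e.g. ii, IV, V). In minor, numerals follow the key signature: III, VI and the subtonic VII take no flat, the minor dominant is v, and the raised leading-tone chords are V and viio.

iv

The chord is a dominant seventh chord on A#.
A dominant resolves down a perfect fifth: A# → D#. In A# minor, D# is scale degree 4, i.e. iv.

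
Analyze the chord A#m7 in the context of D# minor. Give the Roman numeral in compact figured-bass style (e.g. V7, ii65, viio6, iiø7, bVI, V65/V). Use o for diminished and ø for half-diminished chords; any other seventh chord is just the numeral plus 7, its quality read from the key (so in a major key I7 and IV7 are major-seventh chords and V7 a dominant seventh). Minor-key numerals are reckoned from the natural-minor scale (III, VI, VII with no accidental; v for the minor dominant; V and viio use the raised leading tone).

v7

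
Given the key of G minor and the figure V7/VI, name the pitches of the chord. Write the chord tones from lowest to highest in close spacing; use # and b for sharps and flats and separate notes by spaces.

Bb D F Ab

V7/VI is a secondary dominant — the dominant seventh of VI. VI in G minor is Eb, so the applied chord's root is Bb, a perfect fifth above.
Building a dominant seventh chord on Bb gives Bb-D-F-Ab.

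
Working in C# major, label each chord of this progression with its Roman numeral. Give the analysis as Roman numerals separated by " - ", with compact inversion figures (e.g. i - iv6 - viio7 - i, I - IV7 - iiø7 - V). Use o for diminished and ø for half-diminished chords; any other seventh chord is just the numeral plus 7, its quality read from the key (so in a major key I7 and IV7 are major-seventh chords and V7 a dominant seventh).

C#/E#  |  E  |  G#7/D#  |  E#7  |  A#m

C#/E#: major triad on C# = scale degree 1 → I6.
E: E with this quality isn't in the key; it's bIII, borrowed from the parallel minor.
G#7/D#: root G# is the dominant; dominant seventh chord there is V43.
E#7: chromatic; E# is V of vi, so V7/vi.
A#m: root A# is the submediant; minor triad there is vi.

I6 - bIII - V43 - V7/vi - vi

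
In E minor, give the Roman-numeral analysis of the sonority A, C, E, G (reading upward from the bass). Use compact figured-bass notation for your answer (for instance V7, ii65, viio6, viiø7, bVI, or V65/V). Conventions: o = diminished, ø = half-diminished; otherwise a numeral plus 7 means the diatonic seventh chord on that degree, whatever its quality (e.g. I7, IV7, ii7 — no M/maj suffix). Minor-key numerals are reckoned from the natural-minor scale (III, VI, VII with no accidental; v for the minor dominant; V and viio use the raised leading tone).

The pitches A-C-E-G form a minor seventh chord rooted on A.
In E minor, A is the subdominant; the diatonic minor seventh chord there is iv7.

iv7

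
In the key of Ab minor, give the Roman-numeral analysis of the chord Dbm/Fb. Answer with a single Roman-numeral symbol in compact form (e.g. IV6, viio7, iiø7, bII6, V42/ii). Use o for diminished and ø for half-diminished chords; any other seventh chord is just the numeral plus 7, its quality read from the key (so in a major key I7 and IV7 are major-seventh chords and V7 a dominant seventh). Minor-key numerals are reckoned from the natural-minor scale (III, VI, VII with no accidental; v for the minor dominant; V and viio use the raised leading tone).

The pitches Db-Fb-Ab form a minor triad rooted on Db.
In Ab minor, Db is the subdominant; the diatonic minor triad there is iv.
With Fb in the bass the chord is in first inversion, so the figured bass is 6.

iv6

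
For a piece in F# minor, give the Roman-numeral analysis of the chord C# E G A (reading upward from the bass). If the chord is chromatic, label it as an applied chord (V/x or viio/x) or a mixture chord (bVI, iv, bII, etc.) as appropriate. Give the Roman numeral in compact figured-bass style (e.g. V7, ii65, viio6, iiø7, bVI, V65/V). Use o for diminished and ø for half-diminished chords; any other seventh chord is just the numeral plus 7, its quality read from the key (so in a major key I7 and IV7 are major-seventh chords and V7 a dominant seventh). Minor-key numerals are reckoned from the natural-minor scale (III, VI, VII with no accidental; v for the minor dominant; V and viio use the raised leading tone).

The pitches A-C#-E-G form a dominant seventh chord rooted on A.
A is not a diatonic chord root with this quality in F# minor, but it lies a perfect fifth above D (VI), so the chord functions as an applied dominant of VI.
With C# in the bass the chord is in first inversion, so the figured bass is 65.

V65/VI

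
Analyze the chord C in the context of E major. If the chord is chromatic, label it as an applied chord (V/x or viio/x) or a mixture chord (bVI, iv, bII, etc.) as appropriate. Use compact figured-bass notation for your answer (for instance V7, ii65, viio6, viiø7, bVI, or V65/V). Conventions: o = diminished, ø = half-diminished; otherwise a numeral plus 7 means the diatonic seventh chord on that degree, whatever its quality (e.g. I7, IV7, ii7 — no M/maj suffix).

bVI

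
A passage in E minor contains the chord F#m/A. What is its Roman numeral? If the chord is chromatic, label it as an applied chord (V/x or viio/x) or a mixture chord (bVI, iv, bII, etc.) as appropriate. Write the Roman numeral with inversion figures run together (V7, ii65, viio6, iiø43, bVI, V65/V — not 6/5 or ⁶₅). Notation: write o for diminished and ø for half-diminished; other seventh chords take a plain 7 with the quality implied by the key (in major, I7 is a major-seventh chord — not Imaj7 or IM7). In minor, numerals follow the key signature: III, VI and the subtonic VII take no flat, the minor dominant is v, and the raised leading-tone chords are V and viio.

ii6

Stacked in thirds the chord is F#-A-C#: a minor triad on F#.
F# is the second degree of E minor. This is the minor supertonic, borrowed from the parallel major (the Dorian ii).
With A in the bass the chord is in first inversion, so the figured bass is 6.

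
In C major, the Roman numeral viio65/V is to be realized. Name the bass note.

A

The applied chord viio65/V is rooted on F#: F#-A-C-Eb.
The figure 65 means first inversion — the third is in the bass.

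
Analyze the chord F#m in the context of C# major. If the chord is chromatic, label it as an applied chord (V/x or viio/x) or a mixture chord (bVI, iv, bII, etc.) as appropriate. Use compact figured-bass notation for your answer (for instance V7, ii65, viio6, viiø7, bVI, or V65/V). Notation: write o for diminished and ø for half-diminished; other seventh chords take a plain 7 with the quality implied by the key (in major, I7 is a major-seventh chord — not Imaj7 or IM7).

The pitches F#-A-C# form a minor triad rooted on F#.
F# is the fourth degree of C# major. This is the minor subdominant, borrowed from the parallel minor.

iv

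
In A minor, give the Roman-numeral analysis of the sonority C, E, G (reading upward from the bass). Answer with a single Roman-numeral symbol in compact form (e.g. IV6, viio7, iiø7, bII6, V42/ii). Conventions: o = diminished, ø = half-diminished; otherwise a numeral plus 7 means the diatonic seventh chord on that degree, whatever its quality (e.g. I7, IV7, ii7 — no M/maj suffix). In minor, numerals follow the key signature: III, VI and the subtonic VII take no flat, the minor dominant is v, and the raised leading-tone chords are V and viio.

III

Stacked in thirds the chord is C-E-G: a major triad on C.
In A minor, C is the mediant; the diatonic major triad there is III.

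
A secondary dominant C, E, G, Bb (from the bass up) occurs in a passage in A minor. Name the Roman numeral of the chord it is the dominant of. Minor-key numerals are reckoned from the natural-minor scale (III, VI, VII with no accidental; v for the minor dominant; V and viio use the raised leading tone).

The chord is a dominant seventh chord on C.
A dominant resolves down a perfect fifth: C → F. In A minor, F is scale degree 6, i.e. VI.

VI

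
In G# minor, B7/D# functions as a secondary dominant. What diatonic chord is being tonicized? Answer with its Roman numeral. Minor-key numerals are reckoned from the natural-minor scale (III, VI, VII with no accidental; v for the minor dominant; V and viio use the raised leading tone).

The chord is a dominant seventh chord on B.
A dominant resolves down a perfect fifth: B → E. In G# minor, E is scale degree 6, i.e. VI.

VI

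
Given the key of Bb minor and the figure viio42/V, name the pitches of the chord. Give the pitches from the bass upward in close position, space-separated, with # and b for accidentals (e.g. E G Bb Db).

Db E G Bb

The slash marks an applied leading-tone chord: viio of V. In Bb minor, V is F, so the leading tone to it is E, a half step below.
Building a fully diminished seventh chord on E gives E-G-Bb-Db.
The figured bass 42 indicates third inversion, placing the seventh (Db) in the bass: Db-E-G-Bb.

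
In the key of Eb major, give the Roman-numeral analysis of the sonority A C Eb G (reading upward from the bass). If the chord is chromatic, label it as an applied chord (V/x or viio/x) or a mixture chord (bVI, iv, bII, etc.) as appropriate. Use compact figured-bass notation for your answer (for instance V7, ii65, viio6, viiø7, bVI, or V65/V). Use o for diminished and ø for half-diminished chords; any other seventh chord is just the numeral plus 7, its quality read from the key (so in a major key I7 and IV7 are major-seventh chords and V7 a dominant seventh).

viiø7/V

The pitches A-C-Eb-G form a half-diminished seventh chord rooted on A.
A sits a half step below Bb (V in Eb major); a diminished chord there is the applied leading-tone chord of V.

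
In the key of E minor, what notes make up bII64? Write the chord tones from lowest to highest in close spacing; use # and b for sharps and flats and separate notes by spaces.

C F A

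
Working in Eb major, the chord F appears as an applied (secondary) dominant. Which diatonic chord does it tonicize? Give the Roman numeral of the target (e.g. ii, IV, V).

V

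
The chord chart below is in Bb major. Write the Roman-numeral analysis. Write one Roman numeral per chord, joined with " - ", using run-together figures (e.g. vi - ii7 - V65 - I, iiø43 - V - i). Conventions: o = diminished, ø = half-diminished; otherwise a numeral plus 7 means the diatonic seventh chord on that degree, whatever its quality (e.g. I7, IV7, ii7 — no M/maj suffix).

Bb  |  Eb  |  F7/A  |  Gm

I - IV - V65 - vi

Bb: major triad on Bb = scale degree 1 → I.
Eb: major triad on Eb = scale degree 4 → IV.
F7/A has root F, degree 5 in Bb major, so V65.
Gm: minor triad on G = scale degree 6 → vi.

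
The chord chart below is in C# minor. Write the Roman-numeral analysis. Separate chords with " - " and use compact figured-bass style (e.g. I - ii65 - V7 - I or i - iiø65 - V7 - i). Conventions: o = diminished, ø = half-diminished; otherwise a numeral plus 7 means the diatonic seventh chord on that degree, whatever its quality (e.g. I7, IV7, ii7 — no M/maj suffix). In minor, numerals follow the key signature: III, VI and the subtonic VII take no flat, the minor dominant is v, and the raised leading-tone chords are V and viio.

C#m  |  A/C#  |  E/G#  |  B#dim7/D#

C#m: root C# is the tonic; minor triad there is i.
A/C# has root A, degree 6 in C# minor, so VI6.
E/G#: root E is the mediant; major triad there is III6.
B#dim7/D#: root B# is the leading tone; fully diminished seventh chord there is viio65.

i - VI6 - III6 - viio65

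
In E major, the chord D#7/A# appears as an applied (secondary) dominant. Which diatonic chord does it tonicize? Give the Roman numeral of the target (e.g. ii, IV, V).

iii

The chord is a dominant seventh chord on D#.
A dominant resolves down a perfect fifth: D# → G#. In E major, G# is scale degree 3, i.e. iii.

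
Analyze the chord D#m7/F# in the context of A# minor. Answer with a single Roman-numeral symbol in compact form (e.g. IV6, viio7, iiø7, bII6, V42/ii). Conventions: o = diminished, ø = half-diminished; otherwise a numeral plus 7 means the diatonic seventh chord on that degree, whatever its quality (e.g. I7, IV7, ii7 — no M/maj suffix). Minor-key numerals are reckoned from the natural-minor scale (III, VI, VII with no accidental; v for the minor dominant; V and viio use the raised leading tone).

The pitches D#-F#-A#-C# form a minor seventh chord rooted on D#.
D# is scale degree 4 in A# minor, and a minor seventh chord on that degree is written iv7.
With F# in the bass the chord is in first inversion, so the figured bass is 65.

iv65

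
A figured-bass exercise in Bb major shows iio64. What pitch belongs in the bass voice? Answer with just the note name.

Gb

iio in Bb major has root C; the chord is C-Eb-Gb.
The figure 64 means second inversion — the fifth is in the bass.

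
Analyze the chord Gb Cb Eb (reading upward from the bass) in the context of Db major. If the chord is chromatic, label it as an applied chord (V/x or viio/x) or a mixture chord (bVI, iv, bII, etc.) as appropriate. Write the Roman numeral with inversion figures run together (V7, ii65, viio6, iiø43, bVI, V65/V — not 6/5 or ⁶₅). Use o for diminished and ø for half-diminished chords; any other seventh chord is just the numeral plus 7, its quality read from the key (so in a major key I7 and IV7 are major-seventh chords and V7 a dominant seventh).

The pitches Cb-Eb-Gb form a major triad rooted on Cb.
Cb is the lowered seventh degree of Db major (diatonic 7 would be C). This is a major triad on the lowered seventh degree (the subtonic), borrowed from the parallel minor.
With Gb in the bass the chord is in second inversion, so the figured bass is 64.

bVII64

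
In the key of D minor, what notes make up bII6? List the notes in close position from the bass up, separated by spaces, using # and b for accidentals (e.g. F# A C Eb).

Scale degree 2 in D minor is E; lowering it a half step gives Eb. bII6 is the Neapolitan sixth — a major triad on the lowered second degree, here in its customary first inversion.
So the chord is Eb-G-Bb.
With the 6 figure the chord is in first inversion; from the bass G upward in close position it reads G-Bb-Eb.

G Bb Eb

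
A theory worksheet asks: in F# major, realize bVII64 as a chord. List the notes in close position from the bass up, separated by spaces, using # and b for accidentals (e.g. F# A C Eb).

bVII64 is a major triad on the lowered seventh degree (the subtonic), borrowed from the parallel minor. In F# major that root is E.
So the chord is E-G#-B, a major triad.
The figured bass 64 indicates second inversion, placing the fifth (B) in the bass: B-E-G#.

B E G#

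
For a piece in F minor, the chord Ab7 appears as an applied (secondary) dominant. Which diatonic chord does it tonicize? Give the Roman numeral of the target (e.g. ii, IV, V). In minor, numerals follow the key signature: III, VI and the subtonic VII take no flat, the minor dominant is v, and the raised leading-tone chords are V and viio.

VI

The chord is a dominant seventh chord on Ab.
A dominant resolves down a perfect fifth: Ab → Db. In F minor, Db is scale degree 6, i.e. VI.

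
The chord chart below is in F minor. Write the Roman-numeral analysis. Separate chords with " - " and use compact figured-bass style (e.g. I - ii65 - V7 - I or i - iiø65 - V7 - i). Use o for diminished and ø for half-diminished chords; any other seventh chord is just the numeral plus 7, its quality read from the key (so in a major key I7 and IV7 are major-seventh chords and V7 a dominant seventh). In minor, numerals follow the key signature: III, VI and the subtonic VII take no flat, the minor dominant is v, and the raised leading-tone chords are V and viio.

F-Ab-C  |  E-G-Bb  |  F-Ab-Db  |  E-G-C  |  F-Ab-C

i - viio - VI6 - V6 - i

F-Ab-C: root F is the tonic; minor triad there is i.
E-G-Bb: diminished triad on E = scale degree 7 → viio.
F-Ab-Db: major triad on Db = scale degree 6 → VI6.
E-G-C: major triad on C = scale degree 5 → V6.
F-Ab-C: root F is the tonic; minor triad there is i.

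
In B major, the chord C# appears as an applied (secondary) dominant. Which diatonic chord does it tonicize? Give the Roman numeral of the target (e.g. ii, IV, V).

The chord is a major triad on C#.
A dominant resolves down a perfect fifth: C# → F#. In B major, F# is scale degree 5, i.e. V.

V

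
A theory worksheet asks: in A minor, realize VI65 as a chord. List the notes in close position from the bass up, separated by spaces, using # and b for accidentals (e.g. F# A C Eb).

The numeral's case and figure indicate a major seventh chord. In A minor its root, the sixth degree, is F.
Stacking thirds from F gives F-A-C-E.
The figured bass 65 indicates first inversion, placing the third (A) in the bass: A-C-E-F.

A C E F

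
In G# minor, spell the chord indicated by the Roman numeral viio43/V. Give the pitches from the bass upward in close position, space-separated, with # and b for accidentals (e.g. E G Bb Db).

G# B C## E#

viio43/V is a secondary leading-tone chord. The target V is D# in G# minor; the applied chord is rooted a semitone below, on C##.
Building a fully diminished seventh chord on C## gives C##-E#-G#-B.
With the 43 figure the chord is in second inversion; from the bass G# upward in close position it reads G#-B-C##-E#.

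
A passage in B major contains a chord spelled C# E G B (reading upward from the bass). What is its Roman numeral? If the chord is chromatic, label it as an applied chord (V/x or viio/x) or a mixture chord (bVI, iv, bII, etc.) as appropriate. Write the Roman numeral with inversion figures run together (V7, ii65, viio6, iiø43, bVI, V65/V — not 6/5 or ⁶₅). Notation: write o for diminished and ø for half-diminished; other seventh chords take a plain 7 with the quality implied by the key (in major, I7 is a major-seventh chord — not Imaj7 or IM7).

The pitches C#-E-G-B form a half-diminished seventh chord rooted on C#.
C# is the second degree of B major. This is the half-diminished supertonic seventh, borrowed from the parallel minor.

iiø7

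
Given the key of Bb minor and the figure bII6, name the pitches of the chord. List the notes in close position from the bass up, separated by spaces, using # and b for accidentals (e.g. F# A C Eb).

Scale degree 2 in Bb minor is C; lowering it a half step gives Cb. bII6 is the Neapolitan sixth — a major triad on the lowered second degree, here in its customary first inversion.
So the chord is Cb-Eb-Gb.
The figured bass 6 indicates first inversion, placing the third (Eb) in the bass: Eb-Gb-Cb.

Eb Gb Cb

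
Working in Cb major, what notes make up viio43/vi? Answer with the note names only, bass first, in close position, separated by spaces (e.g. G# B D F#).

The slash marks an applied leading-tone chord: viio of vi. In Cb major, vi is Ab, so the leading tone to it is G, a half step below.
Building a fully diminished seventh chord on G gives G-Bb-Db-Fb.
With the 43 figure the chord is in second inversion; from the bass Db upward in close position it reads Db-Fb-G-Bb.

Db Fb G Bb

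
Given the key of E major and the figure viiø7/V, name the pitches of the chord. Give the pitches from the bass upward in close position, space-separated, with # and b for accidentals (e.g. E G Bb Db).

A# C# E G#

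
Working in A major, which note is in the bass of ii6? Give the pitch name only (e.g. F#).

ii in A major has root B; the chord is B-D-F#.
The figure 6 means first inversion — the third is in the bass.

D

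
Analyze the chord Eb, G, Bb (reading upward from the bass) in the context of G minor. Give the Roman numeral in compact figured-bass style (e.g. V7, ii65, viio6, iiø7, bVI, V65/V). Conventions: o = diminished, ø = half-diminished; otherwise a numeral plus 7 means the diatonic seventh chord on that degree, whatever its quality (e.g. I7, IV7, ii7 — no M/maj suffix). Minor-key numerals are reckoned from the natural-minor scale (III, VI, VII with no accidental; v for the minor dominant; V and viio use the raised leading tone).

The pitches Eb-G-Bb form a major triad rooted on Eb.
Eb is scale degree 6 in G minor, and a major triad on that degree is written VI.

VI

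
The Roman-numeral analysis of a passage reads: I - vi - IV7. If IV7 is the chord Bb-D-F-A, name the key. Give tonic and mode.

F major

The chord Bbmaj7 is a major seventh chord rooted on Bb; its label is IV7.
IV7 on Bb implies Bb is the subdominant; that puts the tonic at F, and the uppercase numeral fits major mode.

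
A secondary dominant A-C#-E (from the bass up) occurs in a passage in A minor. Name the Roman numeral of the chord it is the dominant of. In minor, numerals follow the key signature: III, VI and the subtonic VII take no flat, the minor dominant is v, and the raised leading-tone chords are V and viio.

iv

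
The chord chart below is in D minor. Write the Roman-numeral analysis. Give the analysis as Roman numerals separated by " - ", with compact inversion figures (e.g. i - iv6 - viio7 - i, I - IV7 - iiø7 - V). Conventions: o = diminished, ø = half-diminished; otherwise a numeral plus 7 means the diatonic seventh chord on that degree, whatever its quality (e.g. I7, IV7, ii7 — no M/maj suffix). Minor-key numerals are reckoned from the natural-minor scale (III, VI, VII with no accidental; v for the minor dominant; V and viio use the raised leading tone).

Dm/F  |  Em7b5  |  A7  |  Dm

Dm/F: root D is the tonic; minor triad there is i6.
Em7b5: half-diminished seventh chord on E = scale degree 2 → iiø7.
A7 has root A, degree 5 in D minor, so V7.
Dm: root D is the tonic; minor triad there is i.

i6 - iiø7 - V7 - i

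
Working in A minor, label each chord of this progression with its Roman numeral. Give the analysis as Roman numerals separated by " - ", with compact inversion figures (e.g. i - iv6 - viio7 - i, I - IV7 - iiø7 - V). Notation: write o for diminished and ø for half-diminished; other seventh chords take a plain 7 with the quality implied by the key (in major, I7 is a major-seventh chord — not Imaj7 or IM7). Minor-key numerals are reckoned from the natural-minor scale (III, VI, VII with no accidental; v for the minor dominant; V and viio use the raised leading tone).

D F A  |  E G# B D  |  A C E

D-F-A has root D, degree 4 in A minor, so iv.
E-G#-B-D: root E is the dominant; dominant seventh chord there is V7.
A-C-E has root A, degree 1 in A minor, so i.

iv - V7 - i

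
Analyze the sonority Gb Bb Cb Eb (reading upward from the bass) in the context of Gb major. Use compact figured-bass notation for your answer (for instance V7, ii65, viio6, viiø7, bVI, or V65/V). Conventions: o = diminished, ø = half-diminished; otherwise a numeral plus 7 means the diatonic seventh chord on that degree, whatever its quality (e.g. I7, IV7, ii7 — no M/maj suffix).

IV43

Stacked in thirds the chord is Cb-Eb-Gb-Bb: a major seventh chord on Cb.
Cb is scale degree 4 in Gb major, and a major seventh chord on that degree is written IV7.
With Gb in the bass the chord is in second inversion, so the figured bass is 43.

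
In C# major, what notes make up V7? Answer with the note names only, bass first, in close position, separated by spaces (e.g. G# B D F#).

The numeral's case and figure indicate a dominant seventh chord. In C# major its root, the fifth degree, is G#.
That chord is spelled G#-B#-D#-F#.

G# B# D# F#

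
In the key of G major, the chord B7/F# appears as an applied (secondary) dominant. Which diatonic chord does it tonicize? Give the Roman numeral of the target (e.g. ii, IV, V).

The chord is a dominant seventh chord on B.
A dominant resolves down a perfect fifth: B → E. In G major, E is scale degree 6, i.e. vi.

vi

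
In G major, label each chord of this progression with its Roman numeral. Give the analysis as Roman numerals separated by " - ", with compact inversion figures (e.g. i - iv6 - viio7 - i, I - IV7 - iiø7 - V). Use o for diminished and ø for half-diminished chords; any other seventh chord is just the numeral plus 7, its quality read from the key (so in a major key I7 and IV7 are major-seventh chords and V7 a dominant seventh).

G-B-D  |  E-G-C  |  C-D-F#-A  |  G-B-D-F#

I - IV6 - V42 - I7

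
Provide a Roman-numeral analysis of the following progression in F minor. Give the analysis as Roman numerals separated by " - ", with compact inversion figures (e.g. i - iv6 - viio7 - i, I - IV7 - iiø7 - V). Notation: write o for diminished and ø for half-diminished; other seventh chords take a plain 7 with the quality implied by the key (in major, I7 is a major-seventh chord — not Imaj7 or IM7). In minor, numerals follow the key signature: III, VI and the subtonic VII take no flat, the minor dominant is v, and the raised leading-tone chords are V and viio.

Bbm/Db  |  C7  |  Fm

iv6 - V7 - i

Bbm/Db: minor triad on Bb = scale degree 4 → iv6.
C7: root C is the dominant; dominant seventh chord there is V7.
Fm: root F is the tonic; minor triad there is i.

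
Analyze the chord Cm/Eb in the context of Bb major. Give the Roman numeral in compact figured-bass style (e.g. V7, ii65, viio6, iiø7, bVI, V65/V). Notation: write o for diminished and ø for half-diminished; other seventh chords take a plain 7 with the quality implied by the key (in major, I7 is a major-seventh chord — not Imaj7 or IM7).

ii6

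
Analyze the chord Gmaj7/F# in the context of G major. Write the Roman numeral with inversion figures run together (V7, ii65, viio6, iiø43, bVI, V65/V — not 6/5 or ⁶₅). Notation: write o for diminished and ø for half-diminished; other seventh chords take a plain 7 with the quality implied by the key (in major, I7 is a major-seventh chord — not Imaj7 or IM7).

The pitches G-B-D-F# form a major seventh chord rooted on G.
G is scale degree 1 in G major, and a major seventh chord on that degree is written I7.
With F# in the bass the chord is in third inversion, so the figured bass is 42.

I42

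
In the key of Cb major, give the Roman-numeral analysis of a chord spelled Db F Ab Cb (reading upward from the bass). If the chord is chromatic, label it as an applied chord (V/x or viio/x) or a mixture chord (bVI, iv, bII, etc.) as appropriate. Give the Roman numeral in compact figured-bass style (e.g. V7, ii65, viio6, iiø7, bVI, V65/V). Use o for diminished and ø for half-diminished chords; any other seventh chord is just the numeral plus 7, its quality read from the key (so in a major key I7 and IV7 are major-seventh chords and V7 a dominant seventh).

Stacked in thirds the chord is Db-F-Ab-Cb: a dominant seventh chord on Db.
Db is not a diatonic chord root with this quality in Cb major, but it lies a perfect fifth above Gb (V), so the chord functions as an applied dominant of V.

V7/V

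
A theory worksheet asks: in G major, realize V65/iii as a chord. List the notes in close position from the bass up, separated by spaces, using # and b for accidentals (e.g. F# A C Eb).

V65/iii is a secondary dominant — the dominant seventh of iii. iii in G major is B, so the applied chord's root is F#, a perfect fifth above.
Building a dominant seventh chord on F# gives F#-A#-C#-E.
The figured bass 65 indicates first inversion, placing the third (A#) in the bass: A#-C#-E-F#.

A# C# E F#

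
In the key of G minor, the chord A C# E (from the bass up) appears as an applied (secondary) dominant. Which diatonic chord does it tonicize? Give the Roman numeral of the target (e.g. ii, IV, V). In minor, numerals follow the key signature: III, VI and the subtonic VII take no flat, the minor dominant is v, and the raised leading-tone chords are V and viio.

V

The chord is a major triad on A.
A dominant resolves down a perfect fifth: A → D. In G minor, D is scale degree 5, i.e. V.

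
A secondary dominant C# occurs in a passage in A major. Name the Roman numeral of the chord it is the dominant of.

The chord is a major triad on C#.
A dominant resolves down a perfect fifth: C# → F#. In A major, F# is scale degree 6, i.e. vi.

vi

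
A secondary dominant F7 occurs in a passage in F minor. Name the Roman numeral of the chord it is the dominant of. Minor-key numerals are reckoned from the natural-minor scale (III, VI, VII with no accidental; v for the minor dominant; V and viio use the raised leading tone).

The chord is a dominant seventh chord on F.
A dominant resolves down a perfect fifth: F → Bb. In F minor, Bb is scale degree 4, i.e. iv.

iv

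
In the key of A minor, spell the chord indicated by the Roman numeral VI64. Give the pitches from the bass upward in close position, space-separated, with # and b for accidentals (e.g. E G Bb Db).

In A minor, the sixth degree is F, and the diatonic chord built there is a major triad.
That chord is spelled F-A-C.
With the 64 figure the chord is in second inversion; from the bass C upward in close position it reads C-F-A.

C F A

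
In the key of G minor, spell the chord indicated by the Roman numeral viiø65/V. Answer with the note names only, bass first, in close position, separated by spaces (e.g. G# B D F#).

E G B C#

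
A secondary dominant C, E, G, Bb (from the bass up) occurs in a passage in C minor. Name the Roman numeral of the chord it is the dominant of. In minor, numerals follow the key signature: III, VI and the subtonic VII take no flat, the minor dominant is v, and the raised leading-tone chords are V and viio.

iv

The chord is a dominant seventh chord on C.
A dominant resolves down a perfect fifth: C → F. In C minor, F is scale degree 4, i.e. iv.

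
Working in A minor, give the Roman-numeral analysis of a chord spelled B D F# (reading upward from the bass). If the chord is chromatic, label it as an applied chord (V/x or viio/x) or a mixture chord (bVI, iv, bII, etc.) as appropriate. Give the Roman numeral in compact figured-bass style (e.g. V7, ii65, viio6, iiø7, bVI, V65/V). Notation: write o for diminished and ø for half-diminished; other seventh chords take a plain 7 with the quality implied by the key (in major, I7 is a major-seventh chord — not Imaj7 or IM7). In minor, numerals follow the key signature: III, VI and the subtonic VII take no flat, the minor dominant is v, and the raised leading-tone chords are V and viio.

Stacked in thirds the chord is B-D-F#: a minor triad on B.
B is the second degree of A minor. This is the minor supertonic, borrowed from the parallel major (the Dorian ii).

ii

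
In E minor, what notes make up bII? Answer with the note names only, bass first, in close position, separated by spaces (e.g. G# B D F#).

bII is the Neapolitan chord — a major triad on the lowered second degree. In E minor that root is F.
So the chord is F-A-C.

F A C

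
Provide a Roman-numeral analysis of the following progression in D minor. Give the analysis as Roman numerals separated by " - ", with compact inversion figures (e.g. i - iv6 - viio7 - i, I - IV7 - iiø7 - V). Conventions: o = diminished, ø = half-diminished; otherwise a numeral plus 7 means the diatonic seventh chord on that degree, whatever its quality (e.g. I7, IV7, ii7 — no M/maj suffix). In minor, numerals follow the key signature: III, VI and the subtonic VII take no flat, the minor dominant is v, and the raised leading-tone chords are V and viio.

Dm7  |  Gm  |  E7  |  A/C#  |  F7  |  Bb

i7 - iv - V7/V - V6 - V7/VI - VI

Dm7: root D is the tonic; minor seventh chord there is i7.
Gm: minor triad on G = scale degree 4 → iv.
E7: a dominant seventh chord on E, the applied dominant of V → V7/V.
A/C#: major triad on A = scale degree 5 → V6.
F7: a dominant seventh chord on F, the applied dominant of VI → V7/VI.
Bb: root Bb is the submediant; major triad there is VI.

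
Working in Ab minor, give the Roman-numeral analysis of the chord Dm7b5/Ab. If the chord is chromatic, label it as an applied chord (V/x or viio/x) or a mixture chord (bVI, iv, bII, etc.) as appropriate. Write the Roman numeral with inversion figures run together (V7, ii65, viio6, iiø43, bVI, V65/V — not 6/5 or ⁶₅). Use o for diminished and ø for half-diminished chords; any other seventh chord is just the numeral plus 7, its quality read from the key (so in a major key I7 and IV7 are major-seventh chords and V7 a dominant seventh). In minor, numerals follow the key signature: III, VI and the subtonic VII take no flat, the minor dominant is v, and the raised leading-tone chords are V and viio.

Stacked in thirds the chord is D-F-Ab-C: a half-diminished seventh chord on D.
D sits a half step below Eb (V in Ab minor); a diminished chord there is the applied leading-tone chord of V.
With Ab in the bass the chord is in second inversion, so the figured bass is 43.

viiø43/V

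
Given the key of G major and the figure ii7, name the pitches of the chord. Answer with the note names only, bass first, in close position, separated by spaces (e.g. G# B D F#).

In G major, the second degree is A, and the diatonic chord built there is a minor seventh chord.
Stacking thirds from A gives A-C-E-G.

A C E G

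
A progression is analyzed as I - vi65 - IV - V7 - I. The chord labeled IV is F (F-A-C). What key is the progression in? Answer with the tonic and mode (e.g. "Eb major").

C major

The chord F is a major triad rooted on F; its label is IV.
Counting down 3 scale steps from F places the tonic on C; a major triad on degree 4 is diatonic only in major.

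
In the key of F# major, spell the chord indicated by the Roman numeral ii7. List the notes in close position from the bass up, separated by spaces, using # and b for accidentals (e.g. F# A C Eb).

G# B D# F#

The numeral's case and figure indicate a minor seventh chord. In F# major its root, scale degree 2, is G#.
Stacking thirds from G# gives G#-B-D#-F#.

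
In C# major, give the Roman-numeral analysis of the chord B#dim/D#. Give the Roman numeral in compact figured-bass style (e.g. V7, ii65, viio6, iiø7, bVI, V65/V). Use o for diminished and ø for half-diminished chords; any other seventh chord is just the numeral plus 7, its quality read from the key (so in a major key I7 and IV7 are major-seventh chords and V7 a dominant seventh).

viio6

The pitches B#-D#-F# form a diminished triad rooted on B#.
In C# major, B# is the leading tone; the diatonic diminished triad there is viio.
With D# in the bass the chord is in first inversion, so the figured bass is 6.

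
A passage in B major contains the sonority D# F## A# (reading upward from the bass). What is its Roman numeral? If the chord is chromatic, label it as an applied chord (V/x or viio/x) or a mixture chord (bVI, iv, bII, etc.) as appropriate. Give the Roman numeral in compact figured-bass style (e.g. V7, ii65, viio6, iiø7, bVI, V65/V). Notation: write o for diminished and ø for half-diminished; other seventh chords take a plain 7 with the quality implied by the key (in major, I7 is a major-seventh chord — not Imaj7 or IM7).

V/vi

The pitches D#-F##-A# form a major triad rooted on D#.
D# is not a diatonic chord root with this quality in B major, but it lies a perfect fifth above G# (vi), so the chord functions as an applied dominant of vi.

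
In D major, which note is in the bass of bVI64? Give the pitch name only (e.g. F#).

bVI in D major has root Bb; the chord is Bb-D-F.
The figure 64 means second inversion — the fifth is in the bass.

F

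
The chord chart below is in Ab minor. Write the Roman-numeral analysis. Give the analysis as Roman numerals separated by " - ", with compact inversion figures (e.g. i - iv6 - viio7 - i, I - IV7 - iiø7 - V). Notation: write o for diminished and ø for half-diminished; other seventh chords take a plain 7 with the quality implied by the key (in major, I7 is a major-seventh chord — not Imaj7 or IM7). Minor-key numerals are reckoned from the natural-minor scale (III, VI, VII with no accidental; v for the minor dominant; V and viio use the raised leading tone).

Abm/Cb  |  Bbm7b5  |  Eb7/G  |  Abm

i6 - iiø7 - V65 - i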